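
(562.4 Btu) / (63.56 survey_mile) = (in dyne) 5.801e+05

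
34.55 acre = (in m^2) 1.398e+05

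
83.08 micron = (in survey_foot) 0.0002726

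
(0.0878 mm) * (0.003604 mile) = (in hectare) 5.092e-08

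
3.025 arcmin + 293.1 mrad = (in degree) 16.84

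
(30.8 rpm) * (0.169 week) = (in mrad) 3.297e+08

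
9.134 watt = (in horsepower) 0.01225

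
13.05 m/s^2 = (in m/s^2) 13.05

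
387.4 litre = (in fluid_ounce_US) 1.31e+04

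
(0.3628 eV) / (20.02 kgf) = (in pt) 8.393e-19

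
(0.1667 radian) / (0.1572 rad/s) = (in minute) 0.01767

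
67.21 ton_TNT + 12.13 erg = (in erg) 2.812e+18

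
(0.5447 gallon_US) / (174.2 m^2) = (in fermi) 1.184e+10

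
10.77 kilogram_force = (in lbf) 23.74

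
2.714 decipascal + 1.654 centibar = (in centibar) 1.654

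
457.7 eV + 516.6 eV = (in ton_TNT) 3.731e-26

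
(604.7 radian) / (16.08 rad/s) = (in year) 1.192e-06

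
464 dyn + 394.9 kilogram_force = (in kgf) 394.9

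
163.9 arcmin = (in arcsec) 9834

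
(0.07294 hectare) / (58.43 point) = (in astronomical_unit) 2.365e-07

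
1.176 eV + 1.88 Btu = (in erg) 1.984e+10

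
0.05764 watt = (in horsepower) 7.73e-05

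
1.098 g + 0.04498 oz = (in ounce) 0.08371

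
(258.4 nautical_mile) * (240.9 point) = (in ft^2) 4.378e+05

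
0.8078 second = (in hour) 0.0002244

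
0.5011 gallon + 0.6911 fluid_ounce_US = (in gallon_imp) 0.4217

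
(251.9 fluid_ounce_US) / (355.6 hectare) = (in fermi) 2.095e+06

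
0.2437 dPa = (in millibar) 0.0002437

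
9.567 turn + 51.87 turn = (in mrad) 3.86e+05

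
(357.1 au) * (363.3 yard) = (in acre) 4.385e+12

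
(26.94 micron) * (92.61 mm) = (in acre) 6.165e-10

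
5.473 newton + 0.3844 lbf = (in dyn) 7.183e+05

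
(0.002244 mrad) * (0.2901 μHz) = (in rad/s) 6.51e-13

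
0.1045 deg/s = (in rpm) 0.01742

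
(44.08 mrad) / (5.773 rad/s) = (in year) 2.421e-10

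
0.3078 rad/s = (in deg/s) 17.64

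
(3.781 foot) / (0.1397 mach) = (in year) 7.682e-10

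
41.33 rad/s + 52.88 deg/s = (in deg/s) 2421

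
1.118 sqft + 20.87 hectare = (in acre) 51.57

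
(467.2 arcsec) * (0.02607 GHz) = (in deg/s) 3.383e+06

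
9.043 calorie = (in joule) 37.84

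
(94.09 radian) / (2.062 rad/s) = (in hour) 0.01268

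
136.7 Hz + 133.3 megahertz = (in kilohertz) 1.333e+05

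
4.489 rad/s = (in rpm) 42.87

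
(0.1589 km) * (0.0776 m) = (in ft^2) 132.7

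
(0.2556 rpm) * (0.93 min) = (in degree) 85.57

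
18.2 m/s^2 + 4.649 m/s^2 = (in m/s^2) 22.85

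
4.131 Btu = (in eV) 2.72e+22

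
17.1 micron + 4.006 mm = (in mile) 2.5e-06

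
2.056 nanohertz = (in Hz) 2.056e-09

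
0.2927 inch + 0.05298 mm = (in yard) 0.008188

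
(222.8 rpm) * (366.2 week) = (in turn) 8.224e+08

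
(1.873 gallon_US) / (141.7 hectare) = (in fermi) 5.004e+06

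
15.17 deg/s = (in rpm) 2.528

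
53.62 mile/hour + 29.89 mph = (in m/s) 37.33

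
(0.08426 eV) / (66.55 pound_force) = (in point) 1.293e-19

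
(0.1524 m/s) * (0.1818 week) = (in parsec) 5.431e-13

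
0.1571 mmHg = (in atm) 0.0002067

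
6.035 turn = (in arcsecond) 7.821e+06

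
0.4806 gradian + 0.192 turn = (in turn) 0.1932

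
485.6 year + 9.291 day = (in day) 1.773e+05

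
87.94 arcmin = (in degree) 1.466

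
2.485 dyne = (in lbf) 5.587e-06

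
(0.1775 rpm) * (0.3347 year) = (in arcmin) 6.745e+08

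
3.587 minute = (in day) 0.002491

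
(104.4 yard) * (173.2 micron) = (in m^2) 0.01653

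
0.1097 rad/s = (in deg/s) 6.285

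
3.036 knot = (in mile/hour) 3.494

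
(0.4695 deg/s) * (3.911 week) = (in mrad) 1.938e+07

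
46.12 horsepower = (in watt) 3.439e+04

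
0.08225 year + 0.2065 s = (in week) 4.289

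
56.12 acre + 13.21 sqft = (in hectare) 22.71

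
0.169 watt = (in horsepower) 0.0002266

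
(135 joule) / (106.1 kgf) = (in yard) 0.1419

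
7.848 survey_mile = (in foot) 4.144e+04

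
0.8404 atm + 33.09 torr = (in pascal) 8.957e+04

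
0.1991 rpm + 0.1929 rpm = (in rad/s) 0.04105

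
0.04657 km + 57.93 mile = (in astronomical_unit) 6.235e-07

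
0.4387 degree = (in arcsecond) 1579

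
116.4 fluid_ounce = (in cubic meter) 0.003442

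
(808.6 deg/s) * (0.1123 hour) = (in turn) 908.1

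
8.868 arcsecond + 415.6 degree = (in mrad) 7254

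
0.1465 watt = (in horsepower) 0.0001965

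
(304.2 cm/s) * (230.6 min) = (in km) 42.09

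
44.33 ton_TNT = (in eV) 1.158e+30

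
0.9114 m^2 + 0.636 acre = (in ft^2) 2.771e+04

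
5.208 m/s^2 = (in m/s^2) 5.208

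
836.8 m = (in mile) 0.52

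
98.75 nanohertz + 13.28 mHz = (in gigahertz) 1.328e-11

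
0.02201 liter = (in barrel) 0.0001384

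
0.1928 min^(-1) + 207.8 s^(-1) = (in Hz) 207.8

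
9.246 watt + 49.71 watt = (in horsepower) 0.07906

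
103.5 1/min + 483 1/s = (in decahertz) 48.47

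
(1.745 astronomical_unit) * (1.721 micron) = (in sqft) 4.836e+06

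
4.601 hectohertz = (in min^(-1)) 2.761e+04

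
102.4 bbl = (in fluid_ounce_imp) 5.73e+05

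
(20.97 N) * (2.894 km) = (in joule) 6.069e+04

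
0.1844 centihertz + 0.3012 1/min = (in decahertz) 0.0006864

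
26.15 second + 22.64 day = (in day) 22.64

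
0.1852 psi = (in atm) 0.0126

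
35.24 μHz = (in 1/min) 0.002114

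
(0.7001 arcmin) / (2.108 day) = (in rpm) 1.068e-08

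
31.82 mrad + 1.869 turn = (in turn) 1.874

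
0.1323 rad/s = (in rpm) 1.263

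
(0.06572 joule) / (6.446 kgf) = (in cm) 0.104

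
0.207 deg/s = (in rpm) 0.0345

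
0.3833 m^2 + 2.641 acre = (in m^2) 1.069e+04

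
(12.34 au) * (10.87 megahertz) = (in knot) 3.901e+19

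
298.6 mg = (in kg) 0.0002986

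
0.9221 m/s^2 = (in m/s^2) 0.9221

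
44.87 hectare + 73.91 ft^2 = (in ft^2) 4.83e+06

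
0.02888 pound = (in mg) 1.31e+04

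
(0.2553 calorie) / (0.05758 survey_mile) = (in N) 0.01153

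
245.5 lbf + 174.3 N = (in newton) 1266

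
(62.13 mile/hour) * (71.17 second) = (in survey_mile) 1.228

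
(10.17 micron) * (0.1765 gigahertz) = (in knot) 3489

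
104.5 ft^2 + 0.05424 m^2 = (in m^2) 9.763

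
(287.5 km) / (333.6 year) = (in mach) 8.026e-08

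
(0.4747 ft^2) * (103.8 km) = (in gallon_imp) 1.007e+06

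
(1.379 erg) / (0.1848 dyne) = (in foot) 0.2448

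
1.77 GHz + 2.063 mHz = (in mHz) 1.77e+12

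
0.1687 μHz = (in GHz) 1.687e-16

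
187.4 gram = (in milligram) 1.874e+05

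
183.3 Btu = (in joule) 1.934e+05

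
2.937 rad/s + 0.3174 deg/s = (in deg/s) 168.6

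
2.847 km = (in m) 2847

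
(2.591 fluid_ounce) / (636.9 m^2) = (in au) 8.042e-19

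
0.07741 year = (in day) 28.25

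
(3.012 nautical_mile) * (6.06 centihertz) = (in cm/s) 3.38e+04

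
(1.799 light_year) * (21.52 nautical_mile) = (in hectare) 6.783e+16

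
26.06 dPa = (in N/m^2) 2.606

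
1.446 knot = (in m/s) 0.7439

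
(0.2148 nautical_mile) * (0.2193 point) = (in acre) 7.605e-06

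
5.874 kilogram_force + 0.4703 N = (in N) 58.07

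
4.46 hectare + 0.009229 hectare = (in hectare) 4.469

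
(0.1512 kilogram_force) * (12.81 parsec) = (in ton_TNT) 1.401e+08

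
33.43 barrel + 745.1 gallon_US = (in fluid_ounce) 2.751e+05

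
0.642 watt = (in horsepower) 0.0008609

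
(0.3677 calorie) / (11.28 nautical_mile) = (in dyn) 7.364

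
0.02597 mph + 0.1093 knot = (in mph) 0.1518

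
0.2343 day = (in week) 0.03347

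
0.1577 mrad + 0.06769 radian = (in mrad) 67.85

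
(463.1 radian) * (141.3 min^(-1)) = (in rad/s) 1091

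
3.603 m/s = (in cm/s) 360.3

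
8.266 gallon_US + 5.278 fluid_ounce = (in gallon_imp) 6.917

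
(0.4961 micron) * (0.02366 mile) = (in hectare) 1.889e-09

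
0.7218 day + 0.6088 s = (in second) 6.236e+04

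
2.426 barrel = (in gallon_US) 101.9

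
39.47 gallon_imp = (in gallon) 47.4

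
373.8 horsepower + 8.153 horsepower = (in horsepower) 382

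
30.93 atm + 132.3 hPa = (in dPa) 3.147e+07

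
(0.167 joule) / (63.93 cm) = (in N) 0.2612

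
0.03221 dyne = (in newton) 3.221e-07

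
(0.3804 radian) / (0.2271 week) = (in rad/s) 2.77e-06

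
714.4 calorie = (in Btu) 2.833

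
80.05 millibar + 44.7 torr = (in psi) 2.025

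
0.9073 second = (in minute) 0.01512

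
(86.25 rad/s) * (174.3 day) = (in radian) 1.299e+09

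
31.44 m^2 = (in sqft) 338.4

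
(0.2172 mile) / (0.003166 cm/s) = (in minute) 1.84e+05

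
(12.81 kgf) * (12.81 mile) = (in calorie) 6.19e+05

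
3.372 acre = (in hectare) 1.365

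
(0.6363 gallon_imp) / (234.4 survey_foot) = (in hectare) 4.049e-09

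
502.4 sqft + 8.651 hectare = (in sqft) 9.317e+05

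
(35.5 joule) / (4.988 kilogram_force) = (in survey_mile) 0.000451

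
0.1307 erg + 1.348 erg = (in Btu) 1.402e-10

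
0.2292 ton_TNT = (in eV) 5.985e+27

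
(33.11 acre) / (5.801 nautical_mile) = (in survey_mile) 0.00775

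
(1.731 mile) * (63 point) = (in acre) 0.0153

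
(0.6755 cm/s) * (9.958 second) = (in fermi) 6.727e+13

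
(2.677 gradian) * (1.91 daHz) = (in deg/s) 46.02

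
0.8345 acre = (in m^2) 3377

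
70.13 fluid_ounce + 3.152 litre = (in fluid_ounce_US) 176.7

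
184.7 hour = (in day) 7.696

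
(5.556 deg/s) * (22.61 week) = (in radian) 1.326e+06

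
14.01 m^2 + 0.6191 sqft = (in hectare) 0.001407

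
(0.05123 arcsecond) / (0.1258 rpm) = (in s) 1.885e-05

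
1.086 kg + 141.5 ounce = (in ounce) 179.8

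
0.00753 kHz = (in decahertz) 0.753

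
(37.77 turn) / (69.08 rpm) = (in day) 0.0003797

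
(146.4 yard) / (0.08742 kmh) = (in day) 0.06381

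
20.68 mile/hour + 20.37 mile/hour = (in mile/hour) 41.05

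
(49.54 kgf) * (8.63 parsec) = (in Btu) 1.226e+17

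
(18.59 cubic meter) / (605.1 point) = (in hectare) 0.008709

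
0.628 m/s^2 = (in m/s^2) 0.628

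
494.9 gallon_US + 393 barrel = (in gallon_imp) 1.416e+04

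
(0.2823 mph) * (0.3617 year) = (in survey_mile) 894.5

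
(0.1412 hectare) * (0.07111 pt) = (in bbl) 0.2228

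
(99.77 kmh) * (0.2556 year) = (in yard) 2.443e+08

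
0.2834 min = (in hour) 0.004723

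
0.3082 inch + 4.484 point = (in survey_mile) 5.847e-06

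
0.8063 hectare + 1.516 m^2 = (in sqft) 8.681e+04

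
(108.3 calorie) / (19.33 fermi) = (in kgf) 2.39e+15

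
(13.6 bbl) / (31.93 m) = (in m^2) 0.06772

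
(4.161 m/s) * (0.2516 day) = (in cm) 9.045e+06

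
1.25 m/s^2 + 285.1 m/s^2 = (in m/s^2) 286.4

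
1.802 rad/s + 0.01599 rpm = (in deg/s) 103.3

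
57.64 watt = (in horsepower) 0.0773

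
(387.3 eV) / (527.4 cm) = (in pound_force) 2.645e-18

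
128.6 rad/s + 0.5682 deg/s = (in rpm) 1228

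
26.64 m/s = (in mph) 59.59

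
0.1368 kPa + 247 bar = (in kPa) 2.47e+04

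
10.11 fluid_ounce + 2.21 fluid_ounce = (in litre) 0.3643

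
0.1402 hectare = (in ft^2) 1.509e+04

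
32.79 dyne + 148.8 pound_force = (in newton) 661.9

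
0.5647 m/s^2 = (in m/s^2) 0.5647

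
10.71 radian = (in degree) 613.6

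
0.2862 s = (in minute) 0.00477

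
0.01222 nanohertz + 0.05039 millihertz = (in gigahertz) 5.039e-14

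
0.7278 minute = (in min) 0.7278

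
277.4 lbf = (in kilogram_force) 125.8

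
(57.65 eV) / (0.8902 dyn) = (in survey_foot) 3.404e-12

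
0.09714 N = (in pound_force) 0.02184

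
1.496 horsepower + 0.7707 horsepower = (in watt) 1690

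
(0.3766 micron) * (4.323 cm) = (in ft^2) 1.752e-07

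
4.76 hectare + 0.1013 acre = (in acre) 11.86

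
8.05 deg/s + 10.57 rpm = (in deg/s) 71.47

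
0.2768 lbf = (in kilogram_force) 0.1256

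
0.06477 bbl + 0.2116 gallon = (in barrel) 0.06981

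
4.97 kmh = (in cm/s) 138.1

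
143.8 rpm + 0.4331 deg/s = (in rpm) 143.9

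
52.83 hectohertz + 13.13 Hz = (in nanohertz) 5.296e+12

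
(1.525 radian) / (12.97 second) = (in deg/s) 6.737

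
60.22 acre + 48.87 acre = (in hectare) 44.15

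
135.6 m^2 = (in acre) 0.03351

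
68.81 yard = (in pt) 1.784e+05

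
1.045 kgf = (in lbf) 2.304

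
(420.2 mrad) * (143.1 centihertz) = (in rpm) 5.742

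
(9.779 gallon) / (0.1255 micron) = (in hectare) 29.5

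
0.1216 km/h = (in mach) 9.92e-05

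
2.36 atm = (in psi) 34.68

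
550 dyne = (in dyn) 550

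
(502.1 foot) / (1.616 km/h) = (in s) 340.9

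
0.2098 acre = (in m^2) 849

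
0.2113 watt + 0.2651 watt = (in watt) 0.4764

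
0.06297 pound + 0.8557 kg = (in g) 884.3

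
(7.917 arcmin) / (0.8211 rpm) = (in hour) 7.44e-06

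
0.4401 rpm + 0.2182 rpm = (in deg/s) 3.95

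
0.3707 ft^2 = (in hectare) 3.444e-06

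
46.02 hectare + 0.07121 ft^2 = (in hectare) 46.02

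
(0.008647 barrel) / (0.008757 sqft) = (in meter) 1.69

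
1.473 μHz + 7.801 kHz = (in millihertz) 7.801e+06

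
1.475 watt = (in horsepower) 0.001978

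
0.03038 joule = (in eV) 1.896e+17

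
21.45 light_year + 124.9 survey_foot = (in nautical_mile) 1.096e+14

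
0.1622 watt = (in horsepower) 0.0002175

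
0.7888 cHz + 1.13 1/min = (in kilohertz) 2.672e-05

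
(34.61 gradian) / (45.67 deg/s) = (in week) 1.128e-06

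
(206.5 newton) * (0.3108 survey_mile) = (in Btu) 97.9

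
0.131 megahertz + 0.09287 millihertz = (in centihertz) 1.31e+07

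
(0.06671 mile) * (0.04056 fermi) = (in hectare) 4.354e-19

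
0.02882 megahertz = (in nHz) 2.882e+13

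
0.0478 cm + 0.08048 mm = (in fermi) 5.585e+11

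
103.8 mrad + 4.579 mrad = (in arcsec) 2.235e+04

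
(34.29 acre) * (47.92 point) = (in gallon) 6.197e+05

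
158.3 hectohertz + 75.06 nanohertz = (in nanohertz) 1.583e+13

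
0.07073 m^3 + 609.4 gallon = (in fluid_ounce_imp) 8.368e+04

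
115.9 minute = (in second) 6954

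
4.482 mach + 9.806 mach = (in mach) 14.29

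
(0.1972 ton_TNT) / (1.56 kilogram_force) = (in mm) 5.393e+10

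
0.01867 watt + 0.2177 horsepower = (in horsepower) 0.2177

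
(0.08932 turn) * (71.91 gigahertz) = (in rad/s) 4.036e+10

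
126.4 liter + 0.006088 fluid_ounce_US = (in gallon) 33.39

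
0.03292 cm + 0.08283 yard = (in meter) 0.07607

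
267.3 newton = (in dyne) 2.673e+07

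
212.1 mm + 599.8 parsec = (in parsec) 599.8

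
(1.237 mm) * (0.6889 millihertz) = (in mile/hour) 1.906e-06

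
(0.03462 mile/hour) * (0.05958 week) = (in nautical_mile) 0.3011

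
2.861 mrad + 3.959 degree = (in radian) 0.07196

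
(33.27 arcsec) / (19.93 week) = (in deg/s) 7.667e-10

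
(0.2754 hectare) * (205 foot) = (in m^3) 1.721e+05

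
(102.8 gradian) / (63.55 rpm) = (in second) 0.2426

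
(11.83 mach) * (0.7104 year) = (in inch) 3.553e+12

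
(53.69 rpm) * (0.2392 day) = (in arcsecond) 2.397e+10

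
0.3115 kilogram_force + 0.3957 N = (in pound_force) 0.7757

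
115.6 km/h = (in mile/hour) 71.83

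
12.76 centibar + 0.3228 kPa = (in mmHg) 98.13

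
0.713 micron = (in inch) 2.807e-05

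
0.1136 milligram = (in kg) 1.136e-07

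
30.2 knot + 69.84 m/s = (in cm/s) 8538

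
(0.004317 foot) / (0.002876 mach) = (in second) 0.001344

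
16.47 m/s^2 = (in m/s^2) 16.47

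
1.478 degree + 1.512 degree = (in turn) 0.008306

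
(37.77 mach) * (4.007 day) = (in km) 4.452e+06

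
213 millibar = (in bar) 0.213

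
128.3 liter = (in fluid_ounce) 4338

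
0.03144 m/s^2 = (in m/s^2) 0.03144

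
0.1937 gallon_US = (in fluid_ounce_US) 24.79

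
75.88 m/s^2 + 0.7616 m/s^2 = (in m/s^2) 76.64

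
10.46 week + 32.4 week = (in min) 4.32e+05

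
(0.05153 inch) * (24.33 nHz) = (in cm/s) 3.184e-09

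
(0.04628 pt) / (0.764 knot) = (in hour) 1.154e-08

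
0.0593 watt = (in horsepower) 7.952e-05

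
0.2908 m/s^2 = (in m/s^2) 0.2908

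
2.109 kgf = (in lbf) 4.65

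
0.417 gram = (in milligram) 417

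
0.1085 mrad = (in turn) 1.727e-05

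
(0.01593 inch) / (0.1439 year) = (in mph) 1.995e-10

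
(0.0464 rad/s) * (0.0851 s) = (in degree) 0.2262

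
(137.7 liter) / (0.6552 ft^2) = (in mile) 0.001406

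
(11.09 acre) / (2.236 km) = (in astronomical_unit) 1.342e-10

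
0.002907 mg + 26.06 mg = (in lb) 5.746e-05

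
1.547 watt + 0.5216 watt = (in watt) 2.069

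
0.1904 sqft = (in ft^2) 0.1904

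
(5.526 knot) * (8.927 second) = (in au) 1.696e-10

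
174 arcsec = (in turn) 0.0001343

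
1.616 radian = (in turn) 0.2572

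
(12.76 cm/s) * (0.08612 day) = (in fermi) 9.494e+17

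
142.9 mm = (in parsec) 4.631e-18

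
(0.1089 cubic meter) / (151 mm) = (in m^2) 0.7212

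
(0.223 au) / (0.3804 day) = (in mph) 2.271e+06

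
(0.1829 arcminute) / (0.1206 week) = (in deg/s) 4.179e-08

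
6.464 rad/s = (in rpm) 61.73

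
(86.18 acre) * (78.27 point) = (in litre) 9.63e+06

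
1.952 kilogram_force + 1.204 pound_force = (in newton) 24.5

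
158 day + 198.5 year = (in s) 6.274e+09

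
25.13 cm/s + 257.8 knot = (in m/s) 132.9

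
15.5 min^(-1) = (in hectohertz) 0.002583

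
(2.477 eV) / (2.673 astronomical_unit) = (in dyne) 9.925e-26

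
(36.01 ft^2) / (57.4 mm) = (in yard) 63.74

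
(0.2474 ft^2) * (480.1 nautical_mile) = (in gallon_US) 5.399e+06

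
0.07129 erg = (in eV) 4.45e+10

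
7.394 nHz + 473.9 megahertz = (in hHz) 4.739e+06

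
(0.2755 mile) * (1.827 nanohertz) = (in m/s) 8.1e-07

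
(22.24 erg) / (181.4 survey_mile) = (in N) 7.618e-12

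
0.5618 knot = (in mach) 0.0008488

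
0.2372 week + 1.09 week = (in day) 9.29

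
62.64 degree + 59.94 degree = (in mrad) 2139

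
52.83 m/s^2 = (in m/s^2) 52.83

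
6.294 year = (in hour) 5.514e+04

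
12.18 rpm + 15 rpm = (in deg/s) 163.1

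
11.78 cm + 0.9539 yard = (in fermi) 9.9e+14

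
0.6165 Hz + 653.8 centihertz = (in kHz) 0.007154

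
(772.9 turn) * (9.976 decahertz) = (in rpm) 4.626e+06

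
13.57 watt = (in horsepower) 0.0182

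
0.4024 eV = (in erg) 6.447e-13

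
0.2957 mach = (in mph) 225.2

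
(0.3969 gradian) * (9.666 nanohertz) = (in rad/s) 6.026e-11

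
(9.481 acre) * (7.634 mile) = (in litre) 4.714e+11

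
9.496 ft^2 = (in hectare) 8.822e-05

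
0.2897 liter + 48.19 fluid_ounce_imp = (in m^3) 0.001659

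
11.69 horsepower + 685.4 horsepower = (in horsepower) 697.1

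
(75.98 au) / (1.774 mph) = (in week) 2.37e+07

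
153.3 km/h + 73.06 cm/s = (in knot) 84.2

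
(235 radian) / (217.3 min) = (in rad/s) 0.01802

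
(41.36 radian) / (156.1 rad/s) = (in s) 0.265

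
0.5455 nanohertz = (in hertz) 5.455e-10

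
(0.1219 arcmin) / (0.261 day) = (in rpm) 1.502e-08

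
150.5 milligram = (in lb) 0.0003318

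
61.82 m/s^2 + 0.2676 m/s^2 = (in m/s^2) 62.09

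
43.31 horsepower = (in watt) 3.23e+04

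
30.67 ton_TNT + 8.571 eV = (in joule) 1.283e+11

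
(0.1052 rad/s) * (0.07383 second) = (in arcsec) 1602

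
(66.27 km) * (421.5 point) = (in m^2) 9854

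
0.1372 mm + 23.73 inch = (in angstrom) 6.029e+09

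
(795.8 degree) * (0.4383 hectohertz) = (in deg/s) 3.488e+04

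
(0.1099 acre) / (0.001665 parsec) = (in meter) 8.657e-12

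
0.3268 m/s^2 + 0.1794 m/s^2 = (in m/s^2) 0.5062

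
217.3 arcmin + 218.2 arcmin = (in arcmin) 435.5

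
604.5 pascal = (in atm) 0.005966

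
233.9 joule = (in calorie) 55.9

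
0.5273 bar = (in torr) 395.5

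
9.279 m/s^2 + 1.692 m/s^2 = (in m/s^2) 10.97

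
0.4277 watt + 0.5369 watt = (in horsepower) 0.001294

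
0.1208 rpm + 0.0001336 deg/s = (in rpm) 0.1208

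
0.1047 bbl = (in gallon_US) 4.397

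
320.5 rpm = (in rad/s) 33.56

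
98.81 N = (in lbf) 22.21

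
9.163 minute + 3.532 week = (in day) 24.73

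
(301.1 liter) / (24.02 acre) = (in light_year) 3.274e-22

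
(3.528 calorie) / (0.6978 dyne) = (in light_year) 2.236e-10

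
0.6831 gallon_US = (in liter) 2.586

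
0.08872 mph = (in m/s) 0.03966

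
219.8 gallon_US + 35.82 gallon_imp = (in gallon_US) 262.8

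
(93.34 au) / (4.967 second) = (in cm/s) 2.811e+14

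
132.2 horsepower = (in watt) 9.858e+04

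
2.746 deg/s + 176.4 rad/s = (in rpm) 1685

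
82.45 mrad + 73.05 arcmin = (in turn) 0.0165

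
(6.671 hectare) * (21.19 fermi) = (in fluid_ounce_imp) 4.975e-05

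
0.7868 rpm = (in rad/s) 0.08239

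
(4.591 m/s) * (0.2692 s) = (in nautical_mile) 0.0006673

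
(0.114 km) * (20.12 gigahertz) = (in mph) 5.131e+12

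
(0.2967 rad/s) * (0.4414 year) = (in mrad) 4.13e+09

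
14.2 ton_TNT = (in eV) 3.708e+29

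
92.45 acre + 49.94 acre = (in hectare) 57.62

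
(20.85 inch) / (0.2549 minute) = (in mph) 0.07746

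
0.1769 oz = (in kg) 0.005015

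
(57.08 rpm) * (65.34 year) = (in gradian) 7.841e+11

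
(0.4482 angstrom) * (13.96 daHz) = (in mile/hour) 1.4e-08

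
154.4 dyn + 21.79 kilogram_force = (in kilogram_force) 21.79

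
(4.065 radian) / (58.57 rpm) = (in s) 0.6628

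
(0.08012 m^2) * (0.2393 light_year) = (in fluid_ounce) 6.133e+18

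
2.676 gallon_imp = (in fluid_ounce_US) 411.4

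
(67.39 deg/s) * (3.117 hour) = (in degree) 7.562e+05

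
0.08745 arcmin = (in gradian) 0.001619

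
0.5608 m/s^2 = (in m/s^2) 0.5608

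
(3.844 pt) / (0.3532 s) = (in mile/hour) 0.008589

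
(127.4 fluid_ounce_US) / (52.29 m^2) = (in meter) 7.205e-05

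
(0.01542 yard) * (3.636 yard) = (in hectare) 4.688e-06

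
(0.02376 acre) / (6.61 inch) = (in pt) 1.623e+06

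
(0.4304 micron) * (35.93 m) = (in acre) 3.821e-09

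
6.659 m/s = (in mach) 0.01956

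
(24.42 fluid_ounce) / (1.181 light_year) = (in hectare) 6.464e-24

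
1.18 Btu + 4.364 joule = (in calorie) 298.6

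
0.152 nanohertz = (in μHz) 0.000152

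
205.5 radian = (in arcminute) 7.065e+05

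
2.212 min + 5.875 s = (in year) 4.395e-06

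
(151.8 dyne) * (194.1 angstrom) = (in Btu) 2.793e-14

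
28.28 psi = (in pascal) 1.95e+05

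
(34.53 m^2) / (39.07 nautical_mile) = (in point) 1.353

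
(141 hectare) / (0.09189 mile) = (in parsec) 3.09e-13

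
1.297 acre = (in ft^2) 5.65e+04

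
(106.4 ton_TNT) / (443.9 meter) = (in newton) 1.003e+09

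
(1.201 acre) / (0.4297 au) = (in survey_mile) 4.698e-11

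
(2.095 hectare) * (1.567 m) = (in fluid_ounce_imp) 1.155e+09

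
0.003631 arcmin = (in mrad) 0.001056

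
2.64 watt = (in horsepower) 0.00354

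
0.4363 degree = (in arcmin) 26.18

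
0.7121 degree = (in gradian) 0.7912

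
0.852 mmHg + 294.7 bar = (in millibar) 2.947e+05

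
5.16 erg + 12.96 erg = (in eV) 1.131e+13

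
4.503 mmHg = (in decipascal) 6004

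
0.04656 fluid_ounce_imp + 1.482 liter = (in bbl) 0.00933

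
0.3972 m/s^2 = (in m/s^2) 0.3972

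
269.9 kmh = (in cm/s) 7497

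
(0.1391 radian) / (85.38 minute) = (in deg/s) 0.001556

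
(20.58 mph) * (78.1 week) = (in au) 0.002905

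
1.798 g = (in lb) 0.003964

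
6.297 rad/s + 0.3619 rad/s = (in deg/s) 381.5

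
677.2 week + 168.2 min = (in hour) 1.138e+05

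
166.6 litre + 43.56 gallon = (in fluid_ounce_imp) 1.167e+04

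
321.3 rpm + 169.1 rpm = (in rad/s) 51.35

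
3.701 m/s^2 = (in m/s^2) 3.701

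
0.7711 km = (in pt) 2.186e+06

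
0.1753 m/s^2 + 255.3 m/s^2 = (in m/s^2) 255.5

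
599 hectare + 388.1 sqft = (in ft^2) 6.448e+07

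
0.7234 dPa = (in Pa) 0.07234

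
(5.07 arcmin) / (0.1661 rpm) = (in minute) 0.001413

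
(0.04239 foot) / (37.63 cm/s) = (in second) 0.03434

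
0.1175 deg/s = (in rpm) 0.01958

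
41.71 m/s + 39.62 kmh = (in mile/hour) 117.9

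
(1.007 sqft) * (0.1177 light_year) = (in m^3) 1.042e+14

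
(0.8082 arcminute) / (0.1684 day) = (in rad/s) 1.616e-08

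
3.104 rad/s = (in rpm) 29.64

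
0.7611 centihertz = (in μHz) 7611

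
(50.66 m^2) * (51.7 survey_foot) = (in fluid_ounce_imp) 2.81e+07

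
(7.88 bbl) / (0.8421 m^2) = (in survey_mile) 0.0009244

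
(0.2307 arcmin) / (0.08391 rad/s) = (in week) 1.322e-09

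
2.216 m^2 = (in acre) 0.0005476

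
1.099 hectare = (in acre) 2.716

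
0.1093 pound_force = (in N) 0.4862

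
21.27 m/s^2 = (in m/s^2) 21.27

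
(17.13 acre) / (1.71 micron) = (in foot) 1.33e+11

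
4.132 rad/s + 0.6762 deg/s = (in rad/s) 4.144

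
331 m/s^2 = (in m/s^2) 331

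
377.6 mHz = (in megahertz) 3.776e-07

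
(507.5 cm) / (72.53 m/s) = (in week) 1.157e-07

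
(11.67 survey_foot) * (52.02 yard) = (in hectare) 0.01692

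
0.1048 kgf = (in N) 1.028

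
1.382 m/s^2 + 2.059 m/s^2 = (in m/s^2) 3.441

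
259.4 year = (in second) 8.18e+09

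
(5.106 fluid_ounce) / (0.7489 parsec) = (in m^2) 6.534e-21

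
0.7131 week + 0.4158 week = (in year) 0.02165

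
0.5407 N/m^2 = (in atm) 5.336e-06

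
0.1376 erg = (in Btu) 1.304e-11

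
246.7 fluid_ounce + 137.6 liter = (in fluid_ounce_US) 4900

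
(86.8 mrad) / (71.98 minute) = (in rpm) 0.0001919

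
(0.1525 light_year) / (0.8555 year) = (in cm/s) 5.348e+09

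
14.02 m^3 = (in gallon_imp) 3084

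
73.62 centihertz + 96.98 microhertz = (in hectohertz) 0.007363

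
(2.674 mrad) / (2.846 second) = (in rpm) 0.008972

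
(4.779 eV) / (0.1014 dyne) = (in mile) 4.692e-16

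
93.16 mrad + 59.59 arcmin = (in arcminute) 379.9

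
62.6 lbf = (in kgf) 28.39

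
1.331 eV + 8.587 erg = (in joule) 8.587e-07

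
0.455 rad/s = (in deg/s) 26.07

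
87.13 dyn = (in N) 0.0008713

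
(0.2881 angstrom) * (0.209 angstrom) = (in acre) 1.488e-25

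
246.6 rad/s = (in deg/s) 1.413e+04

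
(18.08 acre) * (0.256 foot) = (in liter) 5.709e+06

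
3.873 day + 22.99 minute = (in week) 0.5556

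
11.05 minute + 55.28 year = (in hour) 4.843e+05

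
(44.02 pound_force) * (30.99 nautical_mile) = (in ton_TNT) 0.002686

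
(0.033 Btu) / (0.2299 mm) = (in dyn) 1.514e+10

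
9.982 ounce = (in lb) 0.6239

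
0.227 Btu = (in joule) 239.5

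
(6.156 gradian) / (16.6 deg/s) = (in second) 0.3338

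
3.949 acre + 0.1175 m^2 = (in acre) 3.949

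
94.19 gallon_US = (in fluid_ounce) 1.206e+04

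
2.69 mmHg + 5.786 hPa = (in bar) 0.009372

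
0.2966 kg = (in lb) 0.6539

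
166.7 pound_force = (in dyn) 7.415e+07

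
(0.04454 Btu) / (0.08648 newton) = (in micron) 5.434e+08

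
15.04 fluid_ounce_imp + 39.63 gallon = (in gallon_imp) 33.09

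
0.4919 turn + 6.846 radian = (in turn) 1.581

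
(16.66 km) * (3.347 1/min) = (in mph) 2079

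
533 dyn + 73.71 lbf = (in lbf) 73.71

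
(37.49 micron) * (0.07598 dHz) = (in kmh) 1.025e-06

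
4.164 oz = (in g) 118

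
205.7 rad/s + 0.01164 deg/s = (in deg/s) 1.179e+04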